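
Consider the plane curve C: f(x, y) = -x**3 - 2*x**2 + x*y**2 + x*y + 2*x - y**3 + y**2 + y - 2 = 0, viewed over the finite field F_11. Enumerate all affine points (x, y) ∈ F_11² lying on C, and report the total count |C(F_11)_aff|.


Affine F_11-points: {(0, 6), (1, 1), (2, 9), (4, 8), (6, 8), (7, 0), (9, 6), (9, 9), (10, 8)}; count = 9.

For each of the 121 pairs (x, y) ∈ F_11², evaluate f(x, y) mod 11. Record the zeros.
  x = 0: [0↦9, 1↦10, 2↦7, 3↦5, 4↦9, 5↦2, 6↦0, 7↦8, 8↦9, 9↦8, 10↦10]  zeros at y ∈ {6}
  x = 1: [0↦8, 1↦0, 2↦1, 3↦5, 4↦6, 5↦9, 6↦8, 7↦8, 8↦3, 9↦9, 10↦9]  zeros at y ∈ {1}
  x = 2: [0↦8, 1↦2, 2↦7, 3↦6, 4↦4, 5↦6, 6↦6, 7↦9, 8↦9, 9↦0, 10↦9]  zeros at y ∈ {9}
  x = 3: [0↦3, 1↦10, 2↦8, 3↦2, 4↦8, 5↦9, 6↦10, 7↦5, 8↦10, 9↦8, 10↦4]  zeros at y ∈ ∅
  x = 4: [0↦9, 1↦7, 2↦9, 3↦9, 4↦1, 5↦1, 6↦3, 7↦1, 8↦0, 9↦5, 10↦10]  zeros at y ∈ {8}
  x = 5: [0↦9, 1↦9, 2↦4, 3↦10, 4↦10, 5↦9, 6↦1, 7↦2, 8↦6, 9↦7, 10↦10]  zeros at y ∈ ∅
  x = 6: [0↦8, 1↦10, 2↦9, 3↦10, 4↦7, 5↦5, 6↦9, 7↦2, 8↦0, 9↦8, 10↦9]  zeros at y ∈ {8}
  x = 7: [0↦0, 1↦4, 2↦7, 3↦3, 4↦8, 5↦5, 6↦10, 7↦6, 8↦9, 9↦2, 10↦1]  zeros at y ∈ {0}
  x = 8: [0↦1, 1↦7, 2↦3, 3↦5, 4↦7, 5↦3, 6↦9, 7↦8, 8↦5, 9↦5, 10↦2]  zeros at y ∈ ∅
  x = 9: [0↦5, 1↦2, 2↦2, 3↦10, 4↦9, 5↦4, 6↦0, 7↦2, 8↦4, 9↦0, 10↦6]  zeros at y ∈ {6, 9}
  x = 10: [0↦6, 1↦5, 2↦9, 3↦1, 4↦8, 5↦2, 6↦10, 7↦4, 8↦0, 9↦3, 10↦7]  zeros at y ∈ {8}
Collecting zeros: affine points = {(0, 6), (1, 1), (2, 9), (4, 8), (6, 8), (7, 0), (9, 6), (9, 9), (10, 8)}.
Total count |C(F_11)_aff| = 9.


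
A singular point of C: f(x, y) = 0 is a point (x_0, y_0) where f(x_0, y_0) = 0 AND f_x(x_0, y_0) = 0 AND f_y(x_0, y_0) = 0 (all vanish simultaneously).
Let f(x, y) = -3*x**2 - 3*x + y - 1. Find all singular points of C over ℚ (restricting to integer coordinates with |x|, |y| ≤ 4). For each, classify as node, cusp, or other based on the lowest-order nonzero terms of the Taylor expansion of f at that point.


No singular points in the scanned grid; C is smooth there.

Compute partial derivatives:
  f_x = -6*x - 3.
  f_y = 1.
f_y = 1 is a nonzero constant, so f_y never vanishes: no point (x, y) can satisfy f = f_x = f_y = 0. In particular no (x, y) ∈ {−4, ..., 4}² is singular; the curve is smooth.


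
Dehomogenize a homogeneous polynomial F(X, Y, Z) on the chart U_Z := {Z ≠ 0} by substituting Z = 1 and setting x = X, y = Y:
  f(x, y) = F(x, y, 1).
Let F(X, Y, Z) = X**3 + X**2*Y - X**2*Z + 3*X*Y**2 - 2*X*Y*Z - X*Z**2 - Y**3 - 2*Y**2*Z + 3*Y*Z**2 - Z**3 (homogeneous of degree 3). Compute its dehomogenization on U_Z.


f(x, y) = x**3 + x**2*y - x**2 + 3*x*y**2 - 2*x*y - x - y**3 - 2*y**2 + 3*y - 1

On U_Z we set Z = 1. Each monomial c·X^i·Y^j·Z^k in F becomes c·x^i·y^j·1^k = c·x^i·y^j.
Substituting Z = 1: F(X, Y, 1) = x**3 + x**2*y - x**2 + 3*x*y**2 - 2*x*y - x - y**3 - 2*y**2 + 3*y - 1.
Note: deg(f) ≤ deg(F) = 3; strict inequality happens when F is divisible by Z (lost terms).


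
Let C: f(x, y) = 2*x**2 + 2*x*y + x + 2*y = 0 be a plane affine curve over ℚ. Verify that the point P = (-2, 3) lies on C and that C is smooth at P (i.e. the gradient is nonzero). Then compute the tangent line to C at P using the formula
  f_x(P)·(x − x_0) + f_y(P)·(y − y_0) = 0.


Tangent line at P: -x - 2*y + 4 = 0.

Step 1: f(-2, 3) = 0, so P lies on C.
Step 2: partial derivatives
  f_x(x, y) = 4*x + 2*y + 1, f_y(x, y) = 2*x + 2.
  f_x(P) = -1, f_y(P) = -2 (gradient nonzero, so P is smooth).
Step 3: tangent line at P: -1·(x − -2) + -2·(y − 3) = 0.
Expanding: -x - 2*y + 4 = 0.


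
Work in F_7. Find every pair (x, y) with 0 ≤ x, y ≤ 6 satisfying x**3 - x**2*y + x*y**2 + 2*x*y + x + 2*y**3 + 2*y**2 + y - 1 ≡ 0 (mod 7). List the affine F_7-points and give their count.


Affine F_7-points: {(1, 5), (1, 6), (2, 5), (4, 3), (6, 4)}; count = 5.

For each of the 49 pairs (x, y) ∈ F_7², evaluate f(x, y) mod 7. Record the zeros.
  x = 0: [0↦6, 1↦4, 2↦4, 3↦4, 4↦2, 5↦3, 6↦5]  zeros at y ∈ ∅
  x = 1: [0↦1, 1↦1, 2↦5, 3↦4, 4↦3, 5↦0, 6↦0]  zeros at y ∈ {5, 6}
  x = 2: [0↦2, 1↦2, 2↦1, 3↦4, 4↦2, 5↦0, 6↦3]  zeros at y ∈ {5}
  x = 3: [0↦1, 1↦6, 2↦5, 3↦3, 4↦5, 5↦2, 6↦6]  zeros at y ∈ ∅
  x = 4: [0↦4, 1↦5, 2↦2, 3↦0, 4↦4, 5↦5, 6↦1]  zeros at y ∈ {3}
  x = 5: [0↦3, 1↦5, 2↦5, 3↦1, 4↦5, 5↦1, 6↦1]  zeros at y ∈ ∅
  x = 6: [0↦4, 1↦5, 2↦6, 3↦5, 4↦0, 5↦3, 6↦5]  zeros at y ∈ {4}
Collecting zeros: affine points = {(1, 5), (1, 6), (2, 5), (4, 3), (6, 4)}.
Total count |C(F_7)_aff| = 5.


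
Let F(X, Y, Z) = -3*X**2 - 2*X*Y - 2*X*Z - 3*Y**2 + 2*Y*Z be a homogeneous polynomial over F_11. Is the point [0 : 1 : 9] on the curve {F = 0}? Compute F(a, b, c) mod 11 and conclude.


F(0,1,9) ≡ 4 (mod 11); P is NOT on the curve.

Evaluate F(0, 1, 9) term-by-term (mod 11).
  -3*X**2 ↦ -3·0·1·1 = 0
  -2*X*Y ↦ -2·0·1·1 = 0
  -2*X*Z ↦ -2·0·1·9 = 0
  -3*Y**2 ↦ -3·1·1·1 = -3
  2*Y*Z ↦ 2·1·1·9 = 18
Sum: F(0, 1, 9) = (0) + (0) + (0) + (-3) + (18) = 15.
Reducing mod 11: 15 ≡ 4 (mod 11).
Since F(a, b, c) ≡ 4 ≠ 0 (mod 11), P does NOT lie on the curve.


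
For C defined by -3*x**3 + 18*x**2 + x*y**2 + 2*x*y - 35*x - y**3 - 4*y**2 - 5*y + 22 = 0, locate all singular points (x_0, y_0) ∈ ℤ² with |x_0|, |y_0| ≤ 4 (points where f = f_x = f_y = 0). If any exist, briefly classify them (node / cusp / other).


Singular points: {(2, -1)}; classification: cusp.

Compute partial derivatives:
  f_x = -9*x**2 + 36*x + y**2 + 2*y - 35.
  f_y = 2*x*y + 2*x - 3*y**2 - 8*y - 5.
Scan x_0 ∈ {−4, ..., 4}. For each x_0, f_y(x_0, y) is a polynomial in y; find its integer roots y ∈ {−4, ..., 4}, then test f_x and f at those candidates.
  x = -4: f_y(-4, y) = -3*y**2 - 16*y - 13; vanishes at y ∈ {-1}. (-4, -1): f_x = -324 ≠ 0.
  x = -3: f_y(-3, y) = -3*y**2 - 14*y - 11; vanishes at y ∈ {-1}. (-3, -1): f_x = -225 ≠ 0.
  x = -2: f_y(-2, y) = -3*y**2 - 12*y - 9; vanishes at y ∈ {-3, -1}. (-2, -3): f_x = -140 ≠ 0; (-2, -1): f_x = -144 ≠ 0.
  x = -1: f_y(-1, y) = -3*y**2 - 10*y - 7; vanishes at y ∈ {-1}. (-1, -1): f_x = -81 ≠ 0.
  x = 0: f_y(0, y) = -3*y**2 - 8*y - 5; vanishes at y ∈ {-1}. (0, -1): f_x = -36 ≠ 0.
  x = 1: f_y(1, y) = -3*y**2 - 6*y - 3; vanishes at y ∈ {-1}. (1, -1): f_x = -9 ≠ 0.
  x = 2: f_y(2, y) = -3*y**2 - 4*y - 1; vanishes at y ∈ {-1}. (2, -1): f_x = 0, f = 0 — SINGULAR.
  x = 3: f_y(3, y) = -3*y**2 - 2*y + 1; vanishes at y ∈ {-1}. (3, -1): f_x = -9 ≠ 0.
  x = 4: f_y(4, y) = 3 - 3*y**2; vanishes at y ∈ {-1, 1}. (4, -1): f_x = -36 ≠ 0; (4, 1): f_x = -32 ≠ 0.
Only singular point on the grid: (2, -1).
Classify: substitute x = 2 + u, y = -1 + v and expand: f = -3*u**3 + u*v**2 - v**3 + v**2.
No constant or linear terms (consistent with a singular point). Quadratic part: v**2. Cubic part: -3*u**3 + u*v**2 - v**3.
The quadratic part v**2 is a perfect square, so there is a single (double) tangent line v = 0, i.e. y = -1. Restricting the cubic part to that line (v = 0) leaves -3*u**3 ≠ 0, so f is not divisible by v and the branch is v² ≈ 3*u**3 to lowest order — this is a cusp.
Classification: cusp.


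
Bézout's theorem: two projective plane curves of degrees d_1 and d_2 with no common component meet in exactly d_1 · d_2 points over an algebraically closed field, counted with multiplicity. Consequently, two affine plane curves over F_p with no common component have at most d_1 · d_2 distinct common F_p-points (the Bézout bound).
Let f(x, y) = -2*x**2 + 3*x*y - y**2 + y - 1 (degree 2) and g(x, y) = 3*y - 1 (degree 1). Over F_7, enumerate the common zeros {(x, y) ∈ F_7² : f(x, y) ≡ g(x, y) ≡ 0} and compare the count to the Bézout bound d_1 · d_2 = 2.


Common zeros: {(0, 5), (4, 5)}; count = 2; Bézout bound = 2.

deg(f) = 2, deg(g) = 1, so Bézout bound = 2.
Scan x ∈ F_7. For each x, list the y ∈ F_7 with f(x, y) ≡ 0 and those with g(x, y) ≡ 0 (mod 7); the common zeros in that column are the intersection.
  x = 0: f ≡ 0 at y ∈ {3, 5}; g ≡ 0 at y ∈ {5}; common: {5}.
  x = 1: f ≡ 0 at y ∈ {1, 3}; g ≡ 0 at y ∈ {5}; common: ∅.
  x = 2: f ≡ 0 at y ∈ ∅; g ≡ 0 at y ∈ {5}; common: ∅.
  x = 3: f ≡ 0 at y ∈ ∅; g ≡ 0 at y ∈ {5}; common: ∅.
  x = 4: f ≡ 0 at y ∈ {1, 5}; g ≡ 0 at y ∈ {5}; common: {5}.
  x = 5: f ≡ 0 at y ∈ ∅; g ≡ 0 at y ∈ {5}; common: ∅.
  x = 6: f ≡ 0 at y ∈ ∅; g ≡ 0 at y ∈ {5}; common: ∅.
Collecting: common zeros = {(0, 5), (4, 5)}, so the count is 2.
Comparison with the Bézout bound: 2 ≤ 2 = deg(f)·deg(g), as expected for curves with no common component (the bound is attained).


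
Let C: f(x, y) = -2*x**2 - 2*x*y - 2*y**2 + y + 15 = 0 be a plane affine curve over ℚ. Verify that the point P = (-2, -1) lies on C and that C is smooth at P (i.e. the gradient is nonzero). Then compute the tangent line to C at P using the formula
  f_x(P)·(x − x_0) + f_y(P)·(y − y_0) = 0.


Tangent line at P: 10*x + 9*y + 29 = 0.

Step 1: f(-2, -1) = 0, so P lies on C.
Step 2: partial derivatives
  f_x(x, y) = -4*x - 2*y, f_y(x, y) = -2*x - 4*y + 1.
  f_x(P) = 10, f_y(P) = 9 (gradient nonzero, so P is smooth).
Step 3: tangent line at P: 10·(x − -2) + 9·(y − -1) = 0.
Expanding: 10*x + 9*y + 29 = 0.


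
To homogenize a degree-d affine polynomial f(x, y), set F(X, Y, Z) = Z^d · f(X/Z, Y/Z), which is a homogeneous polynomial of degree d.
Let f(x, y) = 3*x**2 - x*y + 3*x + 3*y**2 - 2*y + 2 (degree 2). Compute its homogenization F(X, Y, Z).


F(X, Y, Z) = 3*X**2 - X*Y + 3*X*Z + 3*Y**2 - 2*Y*Z + 2*Z**2

deg(f) = 2.
Substitute x = X/Z, y = Y/Z into f, then multiply by Z^2.
  monomial 3·x^2·y^0 ↦ 3·X^2·Y^0·Z^0.
  monomial -1·x^1·y^1 ↦ -1·X^1·Y^1·Z^0.
  monomial 3·x^1·y^0 ↦ 3·X^1·Y^0·Z^1.
  monomial 3·x^0·y^2 ↦ 3·X^0·Y^2·Z^0.
  monomial -2·x^0·y^1 ↦ -2·X^0·Y^1·Z^1.
  monomial 2·x^0·y^0 ↦ 2·X^0·Y^0·Z^2.
Collecting: F(X, Y, Z) = 3*X**2 - X*Y + 3*X*Z + 3*Y**2 - 2*Y*Z + 2*Z**2.


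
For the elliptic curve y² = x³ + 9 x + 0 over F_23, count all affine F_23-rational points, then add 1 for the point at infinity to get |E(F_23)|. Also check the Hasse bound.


Affine points = {(0, 0), (2, 7), (2, 16), (3, 10), (3, 13), (4, 10), (4, 13), (5, 3), (5, 20), (8, 3), (8, 20), (10, 3), (10, 20), (11, 2), (11, 21), (14, 8), (14, 15), (16, 10), (16, 13), (17, 11), (17, 12), (22, 6), (22, 17)}; affine count = 23; |E(F_23)| = 24.

Discriminant check: Δ ∝ 4a³ + 27b² = 4·9³ + 27·0² = 4·729 + 27·0 ≡ 18 (mod 23). Nonzero ⇒ E is nonsingular.
For each x ∈ F_23, compute rhs = x³ + 9·x + 0 mod 23, then count y ∈ F_23 with y² ≡ rhs.
  x = 0: rhs = 0, matching y values: 0 (1 points).
  x = 1: rhs = 10, matching y values: none (0 points).
  x = 2: rhs = 3, matching y values: 7, 16 (2 points).
  x = 3: rhs = 8, matching y values: 10, 13 (2 points).
  x = 4: rhs = 8, matching y values: 10, 13 (2 points).
  x = 5: rhs = 9, matching y values: 3, 20 (2 points).
  x = 6: rhs = 17, matching y values: none (0 points).
  x = 7: rhs = 15, matching y values: none (0 points).
  x = 8: rhs = 9, matching y values: 3, 20 (2 points).
  x = 9: rhs = 5, matching y values: none (0 points).
  x = 10: rhs = 9, matching y values: 3, 20 (2 points).
  x = 11: rhs = 4, matching y values: 2, 21 (2 points).
  x = 12: rhs = 19, matching y values: none (0 points).
  x = 13: rhs = 14, matching y values: none (0 points).
  x = 14: rhs = 18, matching y values: 8, 15 (2 points).
  x = 15: rhs = 14, matching y values: none (0 points).
  x = 16: rhs = 8, matching y values: 10, 13 (2 points).
  x = 17: rhs = 6, matching y values: 11, 12 (2 points).
  x = 18: rhs = 14, matching y values: none (0 points).
  x = 19: rhs = 15, matching y values: none (0 points).
  x = 20: rhs = 15, matching y values: none (0 points).
  x = 21: rhs = 20, matching y values: none (0 points).
  x = 22: rhs = 13, matching y values: 6, 17 (2 points).
Total affine count: 23.
Full point count |E(F_23)| = 23 + 1 = 24.
Hasse bound: |24 − (23+1)| = |0| = 0 ≤ 2√23 ≈ 9.5917 ✓.


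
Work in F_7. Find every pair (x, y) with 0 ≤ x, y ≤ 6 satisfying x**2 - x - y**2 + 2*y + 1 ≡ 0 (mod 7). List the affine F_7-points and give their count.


Affine F_7-points: {(0, 4), (0, 5), (1, 4), (1, 5), (2, 3), (2, 6), (3, 0), (3, 2), (4, 1), (5, 0), (5, 2), (6, 3), (6, 6)}; count = 13.

For each of the 49 pairs (x, y) ∈ F_7², evaluate f(x, y) mod 7. Record the zeros.
  x = 0: [0↦1, 1↦2, 2↦1, 3↦5, 4↦0, 5↦0, 6↦5]  zeros at y ∈ {4, 5}
  x = 1: [0↦1, 1↦2, 2↦1, 3↦5, 4↦0, 5↦0, 6↦5]  zeros at y ∈ {4, 5}
  x = 2: [0↦3, 1↦4, 2↦3, 3↦0, 4↦2, 5↦2, 6↦0]  zeros at y ∈ {3, 6}
  x = 3: [0↦0, 1↦1, 2↦0, 3↦4, 4↦6, 5↦6, 6↦4]  zeros at y ∈ {0, 2}
  x = 4: [0↦6, 1↦0, 2↦6, 3↦3, 4↦5, 5↦5, 6↦3]  zeros at y ∈ {1}
  x = 5: [0↦0, 1↦1, 2↦0, 3↦4, 4↦6, 5↦6, 6↦4]  zeros at y ∈ {0, 2}
  x = 6: [0↦3, 1↦4, 2↦3, 3↦0, 4↦2, 5↦2, 6↦0]  zeros at y ∈ {3, 6}
Collecting zeros: affine points = {(0, 4), (0, 5), (1, 4), (1, 5), (2, 3), (2, 6), (3, 0), (3, 2), (4, 1), (5, 0), (5, 2), (6, 3), (6, 6)}.
Total count |C(F_7)_aff| = 13.


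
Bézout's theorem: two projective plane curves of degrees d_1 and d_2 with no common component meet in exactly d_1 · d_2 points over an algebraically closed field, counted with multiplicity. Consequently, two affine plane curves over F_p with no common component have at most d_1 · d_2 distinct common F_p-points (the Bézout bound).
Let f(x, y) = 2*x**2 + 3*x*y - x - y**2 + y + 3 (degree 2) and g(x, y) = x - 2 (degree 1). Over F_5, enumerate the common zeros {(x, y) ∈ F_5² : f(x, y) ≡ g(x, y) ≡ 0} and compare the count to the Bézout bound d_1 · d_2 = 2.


Common zeros: {(2, 1)}; count = 1; Bézout bound = 2.

deg(f) = 2, deg(g) = 1, so Bézout bound = 2.
Scan x ∈ F_5. For each x, list the y ∈ F_5 with f(x, y) ≡ 0 and those with g(x, y) ≡ 0 (mod 5); the common zeros in that column are the intersection.
  x = 0: f ≡ 0 at y ∈ ∅; g ≡ 0 at y ∈ ∅; common: ∅.
  x = 1: f ≡ 0 at y ∈ ∅; g ≡ 0 at y ∈ ∅; common: ∅.
  x = 2: f ≡ 0 at y ∈ {1}; g ≡ 0 at y ∈ {0, 1, 2, 3, 4}; common: {1}.
  x = 3: f ≡ 0 at y ∈ ∅; g ≡ 0 at y ∈ ∅; common: ∅.
  x = 4: f ≡ 0 at y ∈ ∅; g ≡ 0 at y ∈ ∅; common: ∅.
Collecting: common zeros = {(2, 1)}, so the count is 1.
Comparison with the Bézout bound: 1 ≤ 2 = deg(f)·deg(g), as expected for curves with no common component (the affine F_5-count falls short of the bound because intersections may lie at infinity, over extension fields, or carry multiplicity).


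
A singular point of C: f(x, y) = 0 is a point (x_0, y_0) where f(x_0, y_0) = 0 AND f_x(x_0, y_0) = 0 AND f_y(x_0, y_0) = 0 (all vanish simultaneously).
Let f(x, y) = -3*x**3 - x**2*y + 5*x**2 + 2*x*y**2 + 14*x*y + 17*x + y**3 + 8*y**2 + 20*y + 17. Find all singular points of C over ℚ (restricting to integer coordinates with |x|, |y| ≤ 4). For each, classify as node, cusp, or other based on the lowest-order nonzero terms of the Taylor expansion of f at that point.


Singular points: {(1, -3)}; classification: node.

Compute partial derivatives:
  f_x = -9*x**2 - 2*x*y + 10*x + 2*y**2 + 14*y + 17.
  f_y = -x**2 + 4*x*y + 14*x + 3*y**2 + 16*y + 20.
Scan x_0 ∈ {−4, ..., 4}. For each x_0, f_y(x_0, y) is a polynomial in y; find its integer roots y ∈ {−4, ..., 4}, then test f_x and f at those candidates.
  x = -4: f_y(-4, y) = 3*y**2 - 52; no integer root y with |y| ≤ 4.
  x = -3: f_y(-3, y) = 3*y**2 + 4*y - 31; no integer root y with |y| ≤ 4.
  x = -2: f_y(-2, y) = 3*y**2 + 8*y - 12; no integer root y with |y| ≤ 4.
  x = -1: f_y(-1, y) = 3*y**2 + 12*y + 5; no integer root y with |y| ≤ 4.
  x = 0: f_y(0, y) = 3*y**2 + 16*y + 20; vanishes at y ∈ {-2}. (0, -2): f_x = -3 ≠ 0.
  x = 1: f_y(1, y) = 3*y**2 + 20*y + 33; vanishes at y ∈ {-3}. (1, -3): f_x = 0, f = 0 — SINGULAR.
  x = 2: f_y(2, y) = 3*y**2 + 24*y + 44; no integer root y with |y| ≤ 4.
  x = 3: f_y(3, y) = 3*y**2 + 28*y + 53; no integer root y with |y| ≤ 4.
  x = 4: f_y(4, y) = 3*y**2 + 32*y + 60; no integer root y with |y| ≤ 4.
Only singular point on the grid: (1, -3).
Classify: substitute x = 1 + u, y = -3 + v and expand: f = -3*u**3 - u**2*v - u**2 + 2*u*v**2 + v**3 + v**2.
No constant or linear terms (consistent with a singular point). Quadratic part: -u**2 + v**2. Cubic part: -3*u**3 - u**2*v + 2*u*v**2 + v**3.
The quadratic part v**2 - u**2 = (v − u)(v + u) splits into two distinct linear factors, so there are two distinct tangent lines y − -3 = ±(x − 1) — this is a node (ordinary double point).
Classification: node.


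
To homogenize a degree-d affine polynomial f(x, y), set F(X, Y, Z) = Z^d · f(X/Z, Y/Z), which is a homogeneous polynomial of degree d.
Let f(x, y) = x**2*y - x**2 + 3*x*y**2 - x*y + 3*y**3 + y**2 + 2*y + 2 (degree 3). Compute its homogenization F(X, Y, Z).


F(X, Y, Z) = X**2*Y - X**2*Z + 3*X*Y**2 - X*Y*Z + 3*Y**3 + Y**2*Z + 2*Y*Z**2 + 2*Z**3

deg(f) = 3.
Substitute x = X/Z, y = Y/Z into f, then multiply by Z^3.
  monomial 1·x^2·y^1 ↦ 1·X^2·Y^1·Z^0.
  monomial -1·x^2·y^0 ↦ -1·X^2·Y^0·Z^1.
  monomial 3·x^1·y^2 ↦ 3·X^1·Y^2·Z^0.
  monomial -1·x^1·y^1 ↦ -1·X^1·Y^1·Z^1.
  monomial 3·x^0·y^3 ↦ 3·X^0·Y^3·Z^0.
  monomial 1·x^0·y^2 ↦ 1·X^0·Y^2·Z^1.
  monomial 2·x^0·y^1 ↦ 2·X^0·Y^1·Z^2.
  monomial 2·x^0·y^0 ↦ 2·X^0·Y^0·Z^3.
Collecting: F(X, Y, Z) = X**2*Y - X**2*Z + 3*X*Y**2 - X*Y*Z + 3*Y**3 + Y**2*Z + 2*Y*Z**2 + 2*Z**3.


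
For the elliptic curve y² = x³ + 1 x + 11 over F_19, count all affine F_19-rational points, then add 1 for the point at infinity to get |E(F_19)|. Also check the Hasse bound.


Affine points = {(0, 7), (0, 12), (6, 9), (6, 10), (7, 0), (11, 2), (11, 17), (13, 6), (13, 13), (15, 0), (16, 0), (17, 1), (17, 18), (18, 3), (18, 16)}; affine count = 15; |E(F_19)| = 16.

Discriminant check: Δ ∝ 4a³ + 27b² = 4·1³ + 27·11² = 4·1 + 27·121 ≡ 3 (mod 19). Nonzero ⇒ E is nonsingular.
For each x ∈ F_19, compute rhs = x³ + 1·x + 11 mod 19, then count y ∈ F_19 with y² ≡ rhs.
  x = 0: rhs = 11, matching y values: 7, 12 (2 points).
  x = 1: rhs = 13, matching y values: none (0 points).
  x = 2: rhs = 2, matching y values: none (0 points).
  x = 3: rhs = 3, matching y values: none (0 points).
  x = 4: rhs = 3, matching y values: none (0 points).
  x = 5: rhs = 8, matching y values: none (0 points).
  x = 6: rhs = 5, matching y values: 9, 10 (2 points).
  x = 7: rhs = 0, matching y values: 0 (1 points).
  x = 8: rhs = 18, matching y values: none (0 points).
  x = 9: rhs = 8, matching y values: none (0 points).
  x = 10: rhs = 14, matching y values: none (0 points).
  x = 11: rhs = 4, matching y values: 2, 17 (2 points).
  x = 12: rhs = 3, matching y values: none (0 points).
  x = 13: rhs = 17, matching y values: 6, 13 (2 points).
  x = 14: rhs = 14, matching y values: none (0 points).
  x = 15: rhs = 0, matching y values: 0 (1 points).
  x = 16: rhs = 0, matching y values: 0 (1 points).
  x = 17: rhs = 1, matching y values: 1, 18 (2 points).
  x = 18: rhs = 9, matching y values: 3, 16 (2 points).
Total affine count: 15.
Full point count |E(F_19)| = 15 + 1 = 16.
Hasse bound: |16 − (19+1)| = |-4| = 4 ≤ 2√19 ≈ 8.7178 ✓.


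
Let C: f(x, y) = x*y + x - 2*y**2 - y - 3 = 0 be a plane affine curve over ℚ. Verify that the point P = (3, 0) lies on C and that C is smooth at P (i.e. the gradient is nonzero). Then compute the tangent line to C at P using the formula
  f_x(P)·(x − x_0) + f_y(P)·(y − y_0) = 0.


Tangent line at P: x + 2*y - 3 = 0.

Step 1: f(3, 0) = 0, so P lies on C.
Step 2: partial derivatives
  f_x(x, y) = y + 1, f_y(x, y) = x - 4*y - 1.
  f_x(P) = 1, f_y(P) = 2 (gradient nonzero, so P is smooth).
Step 3: tangent line at P: 1·(x − 3) + 2·(y − 0) = 0.
Expanding: x + 2*y - 3 = 0.


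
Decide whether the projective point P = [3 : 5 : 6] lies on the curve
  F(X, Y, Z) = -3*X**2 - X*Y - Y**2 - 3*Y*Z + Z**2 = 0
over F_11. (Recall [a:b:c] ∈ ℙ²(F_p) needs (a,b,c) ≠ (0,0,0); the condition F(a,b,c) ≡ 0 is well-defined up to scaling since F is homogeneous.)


F(3,5,6) ≡ 0 (mod 11); P is on the curve.

Evaluate F(3, 5, 6) term-by-term (mod 11).
  -3*X**2 ↦ -3·9·1·1 = -27
  -X*Y ↦ -1·3·5·1 = -15
  -Y**2 ↦ -1·1·25·1 = -25
  -3*Y*Z ↦ -3·1·5·6 = -90
  Z**2 ↦ 1·1·1·36 = 36
Sum: F(3, 5, 6) = (-27) + (-15) + (-25) + (-90) + (36) = -121.
Reducing mod 11: -121 ≡ 0 (mod 11).
Since F(a, b, c) ≡ 0 (mod 11), P lies on the curve.


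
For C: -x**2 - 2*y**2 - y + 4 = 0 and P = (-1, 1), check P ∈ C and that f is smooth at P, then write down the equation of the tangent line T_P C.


Tangent line at P: 2*x - 5*y + 7 = 0.

Step 1: f(-1, 1) = 0, so P lies on C.
Step 2: partial derivatives
  f_x(x, y) = -2*x, f_y(x, y) = -4*y - 1.
  f_x(P) = 2, f_y(P) = -5 (gradient nonzero, so P is smooth).
Step 3: tangent line at P: 2·(x − -1) + -5·(y − 1) = 0.
Expanding: 2*x - 5*y + 7 = 0.


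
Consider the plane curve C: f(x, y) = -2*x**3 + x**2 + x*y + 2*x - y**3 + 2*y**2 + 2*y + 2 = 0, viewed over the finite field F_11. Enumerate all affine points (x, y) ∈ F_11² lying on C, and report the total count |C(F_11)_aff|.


Affine F_11-points: {(0, 4), (2, 4), (4, 4), (5, 5), (7, 7), (7, 10), (8, 9)}; count = 7.

For each of the 121 pairs (x, y) ∈ F_11², evaluate f(x, y) mod 11. Record the zeros.
  x = 0: [0↦2, 1↦5, 2↦6, 3↦10, 4↦0, 5↦3, 6↦2, 7↦2, 8↦8, 9↦3, 10↦3]  zeros at y ∈ {4}
  x = 1: [0↦3, 1↦7, 2↦9, 3↦3, 4↦5, 5↦9, 6↦9, 7↦10, 8↦6, 9↦2, 10↦3]  zeros at y ∈ ∅
  x = 2: [0↦5, 1↦10, 2↦2, 3↦8, 4↦0, 5↦5, 6↦6, 7↦8, 8↦5, 9↦2, 10↦4]  zeros at y ∈ {4}
  x = 3: [0↦7, 1↦2, 2↦6, 3↦2, 4↦6, 5↦1, 6↦3, 7↦6, 8↦4, 9↦2, 10↦5]  zeros at y ∈ ∅
  x = 4: [0↦8, 1↦4, 2↦9, 3↦6, 4↦0, 5↦7, 6↦10, 7↦3, 8↦2, 9↦1, 10↦5]  zeros at y ∈ {4}
  x = 5: [0↦7, 1↦4, 2↦10, 3↦8, 4↦3, 5↦0, 6↦4, 7↦9, 8↦9, 9↦9, 10↦3]  zeros at y ∈ {5}
  x = 6: [0↦3, 1↦1, 2↦8, 3↦7, 4↦3, 5↦1, 6↦6, 7↦1, 8↦2, 9↦3, 10↦9]  zeros at y ∈ ∅
  x = 7: [0↦6, 1↦5, 2↦2, 3↦2, 4↦10, 5↦9, 6↦4, 7↦0, 8↦2, 9↦4, 10↦0]  zeros at y ∈ {7, 10}
  x = 8: [0↦4, 1↦4, 2↦2, 3↦3, 4↦1, 5↦1, 6↦8, 7↦5, 8↦8, 9↦0, 10↦8]  zeros at y ∈ {9}
  x = 9: [0↦7, 1↦8, 2↦7, 3↦9, 4↦8, 5↦9, 6↦6, 7↦4, 8↦8, 9↦1, 10↦10]  zeros at y ∈ ∅
  x = 10: [0↦3, 1↦5, 2↦5, 3↦8, 4↦8, 5↦10, 6↦8, 7↦7, 8↦1, 9↦6, 10↦5]  zeros at y ∈ ∅
Collecting zeros: affine points = {(0, 4), (2, 4), (4, 4), (5, 5), (7, 7), (7, 10), (8, 9)}.
Total count |C(F_11)_aff| = 7.


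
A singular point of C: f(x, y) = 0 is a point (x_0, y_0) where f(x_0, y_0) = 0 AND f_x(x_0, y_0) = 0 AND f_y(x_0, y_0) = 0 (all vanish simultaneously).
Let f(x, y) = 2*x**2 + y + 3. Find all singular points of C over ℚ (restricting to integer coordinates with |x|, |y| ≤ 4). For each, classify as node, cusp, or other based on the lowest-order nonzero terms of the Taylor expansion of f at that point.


No singular points in the scanned grid; C is smooth there.

Compute partial derivatives:
  f_x = 4*x.
  f_y = 1.
f_y = 1 is a nonzero constant, so f_y never vanishes: no point (x, y) can satisfy f = f_x = f_y = 0. In particular no (x, y) ∈ {−4, ..., 4}² is singular; the curve is smooth.


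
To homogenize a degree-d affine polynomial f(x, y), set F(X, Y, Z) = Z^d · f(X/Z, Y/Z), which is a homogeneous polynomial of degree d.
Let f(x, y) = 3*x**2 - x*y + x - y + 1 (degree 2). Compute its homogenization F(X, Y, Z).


F(X, Y, Z) = 3*X**2 - X*Y + X*Z - Y*Z + Z**2

deg(f) = 2.
Substitute x = X/Z, y = Y/Z into f, then multiply by Z^2.
  monomial 3·x^2·y^0 ↦ 3·X^2·Y^0·Z^0.
  monomial -1·x^1·y^1 ↦ -1·X^1·Y^1·Z^0.
  monomial 1·x^1·y^0 ↦ 1·X^1·Y^0·Z^1.
  monomial -1·x^0·y^1 ↦ -1·X^0·Y^1·Z^1.
  monomial 1·x^0·y^0 ↦ 1·X^0·Y^0·Z^2.
Collecting: F(X, Y, Z) = 3*X**2 - X*Y + X*Z - Y*Z + Z**2.


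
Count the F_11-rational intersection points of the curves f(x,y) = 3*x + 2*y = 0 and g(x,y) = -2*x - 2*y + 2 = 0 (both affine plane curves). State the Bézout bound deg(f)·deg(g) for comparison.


Common zeros: {(9, 3)}; count = 1; Bézout bound = 1.

deg(f) = 1, deg(g) = 1, so Bézout bound = 1.
Scan x ∈ F_11. For each x, list the y ∈ F_11 with f(x, y) ≡ 0 and those with g(x, y) ≡ 0 (mod 11); the common zeros in that column are the intersection.
  x = 0: f ≡ 0 at y ∈ {0}; g ≡ 0 at y ∈ {1}; common: ∅.
  x = 1: f ≡ 0 at y ∈ {4}; g ≡ 0 at y ∈ {0}; common: ∅.
  x = 2: f ≡ 0 at y ∈ {8}; g ≡ 0 at y ∈ {10}; common: ∅.
  x = 3: f ≡ 0 at y ∈ {1}; g ≡ 0 at y ∈ {9}; common: ∅.
  x = 4: f ≡ 0 at y ∈ {5}; g ≡ 0 at y ∈ {8}; common: ∅.
  x = 5: f ≡ 0 at y ∈ {9}; g ≡ 0 at y ∈ {7}; common: ∅.
  x = 6: f ≡ 0 at y ∈ {2}; g ≡ 0 at y ∈ {6}; common: ∅.
  x = 7: f ≡ 0 at y ∈ {6}; g ≡ 0 at y ∈ {5}; common: ∅.
  x = 8: f ≡ 0 at y ∈ {10}; g ≡ 0 at y ∈ {4}; common: ∅.
  x = 9: f ≡ 0 at y ∈ {3}; g ≡ 0 at y ∈ {3}; common: {3}.
  x = 10: f ≡ 0 at y ∈ {7}; g ≡ 0 at y ∈ {2}; common: ∅.
Collecting: common zeros = {(9, 3)}, so the count is 1.
Comparison with the Bézout bound: 1 ≤ 1 = deg(f)·deg(g), as expected for curves with no common component (the bound is attained).


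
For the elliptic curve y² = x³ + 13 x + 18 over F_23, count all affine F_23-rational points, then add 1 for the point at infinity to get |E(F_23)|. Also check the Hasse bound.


Affine points = {(0, 8), (0, 15), (1, 3), (1, 20), (2, 11), (2, 12), (5, 1), (5, 22), (6, 6), (6, 17), (8, 6), (8, 17), (9, 6), (9, 17), (12, 4), (12, 19), (14, 0), (15, 0), (17, 0), (18, 9), (18, 14), (22, 2), (22, 21)}; affine count = 23; |E(F_23)| = 24.

Discriminant check: Δ ∝ 4a³ + 27b² = 4·13³ + 27·18² = 4·2197 + 27·324 ≡ 10 (mod 23). Nonzero ⇒ E is nonsingular.
For each x ∈ F_23, compute rhs = x³ + 13·x + 18 mod 23, then count y ∈ F_23 with y² ≡ rhs.
  x = 0: rhs = 18, matching y values: 8, 15 (2 points).
  x = 1: rhs = 9, matching y values: 3, 20 (2 points).
  x = 2: rhs = 6, matching y values: 11, 12 (2 points).
  x = 3: rhs = 15, matching y values: none (0 points).
  x = 4: rhs = 19, matching y values: none (0 points).
  x = 5: rhs = 1, matching y values: 1, 22 (2 points).
  x = 6: rhs = 13, matching y values: 6, 17 (2 points).
  x = 7: rhs = 15, matching y values: none (0 points).
  x = 8: rhs = 13, matching y values: 6, 17 (2 points).
  x = 9: rhs = 13, matching y values: 6, 17 (2 points).
  x = 10: rhs = 21, matching y values: none (0 points).
  x = 11: rhs = 20, matching y values: none (0 points).
  x = 12: rhs = 16, matching y values: 4, 19 (2 points).
  x = 13: rhs = 15, matching y values: none (0 points).
  x = 14: rhs = 0, matching y values: 0 (1 points).
  x = 15: rhs = 0, matching y values: 0 (1 points).
  x = 16: rhs = 21, matching y values: none (0 points).
  x = 17: rhs = 0, matching y values: 0 (1 points).
  x = 18: rhs = 12, matching y values: 9, 14 (2 points).
  x = 19: rhs = 17, matching y values: none (0 points).
  x = 20: rhs = 21, matching y values: none (0 points).
  x = 21: rhs = 7, matching y values: none (0 points).
  x = 22: rhs = 4, matching y values: 2, 21 (2 points).
Total affine count: 23.
Full point count |E(F_23)| = 23 + 1 = 24.
Hasse bound: |24 − (23+1)| = |0| = 0 ≤ 2√23 ≈ 9.5917 ✓.


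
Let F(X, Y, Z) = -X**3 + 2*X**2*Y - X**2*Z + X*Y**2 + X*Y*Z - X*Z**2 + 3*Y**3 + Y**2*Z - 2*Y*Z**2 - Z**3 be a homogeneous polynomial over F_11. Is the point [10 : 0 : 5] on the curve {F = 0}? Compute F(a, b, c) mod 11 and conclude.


F(10,0,5) ≡ 6 (mod 11); P is NOT on the curve.

Evaluate F(10, 0, 5) term-by-term (mod 11).
  -X**3 ↦ -1·1000·1·1 = -1000
  2*X**2*Y ↦ 2·100·0·1 = 0
  -X**2*Z ↦ -1·100·1·5 = -500
  X*Y**2 ↦ 1·10·0·1 = 0
  X*Y*Z ↦ 1·10·0·5 = 0
  -X*Z**2 ↦ -1·10·1·25 = -250
  3*Y**3 ↦ 3·1·0·1 = 0
  Y**2*Z ↦ 1·1·0·5 = 0
  -2*Y*Z**2 ↦ -2·1·0·25 = 0
  -Z**3 ↦ -1·1·1·125 = -125
Sum: F(10, 0, 5) = (-1000) + (0) + (-500) + (0) + (0) + (-250) + (0) + (0) + (0) + (-125) = -1875.
Reducing mod 11: -1875 ≡ 6 (mod 11).
Since F(a, b, c) ≡ 6 ≠ 0 (mod 11), P does NOT lie on the curve.


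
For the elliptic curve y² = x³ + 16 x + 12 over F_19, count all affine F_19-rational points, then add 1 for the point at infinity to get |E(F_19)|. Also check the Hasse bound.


Affine points = {(3, 7), (3, 12), (4, 8), (4, 11), (6, 1), (6, 18), (7, 7), (7, 12), (8, 5), (8, 14), (9, 7), (9, 12), (13, 2), (13, 17), (14, 4), (14, 15), (15, 6), (15, 13)}; affine count = 18; |E(F_19)| = 19.

Discriminant check: Δ ∝ 4a³ + 27b² = 4·16³ + 27·12² = 4·4096 + 27·144 ≡ 18 (mod 19). Nonzero ⇒ E is nonsingular.
For each x ∈ F_19, compute rhs = x³ + 16·x + 12 mod 19, then count y ∈ F_19 with y² ≡ rhs.
  x = 0: rhs = 12, matching y values: none (0 points).
  x = 1: rhs = 10, matching y values: none (0 points).
  x = 2: rhs = 14, matching y values: none (0 points).
  x = 3: rhs = 11, matching y values: 7, 12 (2 points).
  x = 4: rhs = 7, matching y values: 8, 11 (2 points).
  x = 5: rhs = 8, matching y values: none (0 points).
  x = 6: rhs = 1, matching y values: 1, 18 (2 points).
  x = 7: rhs = 11, matching y values: 7, 12 (2 points).
  x = 8: rhs = 6, matching y values: 5, 14 (2 points).
  x = 9: rhs = 11, matching y values: 7, 12 (2 points).
  x = 10: rhs = 13, matching y values: none (0 points).
  x = 11: rhs = 18, matching y values: none (0 points).
  x = 12: rhs = 13, matching y values: none (0 points).
  x = 13: rhs = 4, matching y values: 2, 17 (2 points).
  x = 14: rhs = 16, matching y values: 4, 15 (2 points).
  x = 15: rhs = 17, matching y values: 6, 13 (2 points).
  x = 16: rhs = 13, matching y values: none (0 points).
  x = 17: rhs = 10, matching y values: none (0 points).
  x = 18: rhs = 14, matching y values: none (0 points).
Total affine count: 18.
Full point count |E(F_19)| = 18 + 1 = 19.
Hasse bound: |19 − (19+1)| = |-1| = 1 ≤ 2√19 ≈ 8.7178 ✓.


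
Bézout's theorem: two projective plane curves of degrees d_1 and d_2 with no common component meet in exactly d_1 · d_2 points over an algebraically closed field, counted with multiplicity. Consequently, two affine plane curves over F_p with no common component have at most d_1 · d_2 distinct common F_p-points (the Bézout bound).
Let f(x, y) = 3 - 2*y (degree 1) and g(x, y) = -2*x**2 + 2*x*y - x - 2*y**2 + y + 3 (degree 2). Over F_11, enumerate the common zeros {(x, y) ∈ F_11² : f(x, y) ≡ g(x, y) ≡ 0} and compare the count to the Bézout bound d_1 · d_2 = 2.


Common zeros: {(0, 7), (1, 7)}; count = 2; Bézout bound = 2.

deg(f) = 1, deg(g) = 2, so Bézout bound = 2.
Scan x ∈ F_11. For each x, list the y ∈ F_11 with f(x, y) ≡ 0 and those with g(x, y) ≡ 0 (mod 11); the common zeros in that column are the intersection.
  x = 0: f ≡ 0 at y ∈ {7}; g ≡ 0 at y ∈ {7, 10}; common: {7}.
  x = 1: f ≡ 0 at y ∈ {7}; g ≡ 0 at y ∈ {0, 7}; common: {7}.
  x = 2: f ≡ 0 at y ∈ {7}; g ≡ 0 at y ∈ ∅; common: ∅.
  x = 3: f ≡ 0 at y ∈ {7}; g ≡ 0 at y ∈ {4, 5}; common: ∅.
  x = 4: f ≡ 0 at y ∈ {7}; g ≡ 0 at y ∈ {0, 10}; common: ∅.
  x = 5: f ≡ 0 at y ∈ {7}; g ≡ 0 at y ∈ ∅; common: ∅.
  x = 6: f ≡ 0 at y ∈ {7}; g ≡ 0 at y ∈ {4, 8}; common: ∅.
  x = 7: f ≡ 0 at y ∈ {7}; g ≡ 0 at y ∈ {5, 8}; common: ∅.
  x = 8: f ≡ 0 at y ∈ {7}; g ≡ 0 at y ∈ ∅; common: ∅.
  x = 9: f ≡ 0 at y ∈ {7}; g ≡ 0 at y ∈ ∅; common: ∅.
  x = 10: f ≡ 0 at y ∈ {7}; g ≡ 0 at y ∈ ∅; common: ∅.
Collecting: common zeros = {(0, 7), (1, 7)}, so the count is 2.
Comparison with the Bézout bound: 2 ≤ 2 = deg(f)·deg(g), as expected for curves with no common component (the bound is attained).


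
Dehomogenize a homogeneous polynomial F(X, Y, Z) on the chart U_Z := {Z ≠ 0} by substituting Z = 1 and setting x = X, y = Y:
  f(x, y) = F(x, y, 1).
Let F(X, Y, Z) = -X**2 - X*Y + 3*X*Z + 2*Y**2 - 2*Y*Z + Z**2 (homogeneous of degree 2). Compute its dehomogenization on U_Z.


f(x, y) = -x**2 - x*y + 3*x + 2*y**2 - 2*y + 1

On U_Z we set Z = 1. Each monomial c·X^i·Y^j·Z^k in F becomes c·x^i·y^j·1^k = c·x^i·y^j.
Substituting Z = 1: F(X, Y, 1) = -x**2 - x*y + 3*x + 2*y**2 - 2*y + 1.
Note: deg(f) ≤ deg(F) = 2; strict inequality happens when F is divisible by Z (lost terms).


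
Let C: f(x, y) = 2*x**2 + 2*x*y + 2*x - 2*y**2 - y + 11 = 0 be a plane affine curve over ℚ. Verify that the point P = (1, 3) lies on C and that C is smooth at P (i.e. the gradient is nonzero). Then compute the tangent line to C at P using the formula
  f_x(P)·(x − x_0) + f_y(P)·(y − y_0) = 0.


Tangent line at P: 12*x - 11*y + 21 = 0.

Step 1: f(1, 3) = 0, so P lies on C.
Step 2: partial derivatives
  f_x(x, y) = 4*x + 2*y + 2, f_y(x, y) = 2*x - 4*y - 1.
  f_x(P) = 12, f_y(P) = -11 (gradient nonzero, so P is smooth).
Step 3: tangent line at P: 12·(x − 1) + -11·(y − 3) = 0.
Expanding: 12*x - 11*y + 21 = 0.


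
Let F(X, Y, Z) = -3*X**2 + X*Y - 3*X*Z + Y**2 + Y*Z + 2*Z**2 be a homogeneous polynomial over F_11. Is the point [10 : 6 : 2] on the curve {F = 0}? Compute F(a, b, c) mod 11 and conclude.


F(10,6,2) ≡ 9 (mod 11); P is NOT on the curve.

Evaluate F(10, 6, 2) term-by-term (mod 11).
  -3*X**2 ↦ -3·100·1·1 = -300
  X*Y ↦ 1·10·6·1 = 60
  -3*X*Z ↦ -3·10·1·2 = -60
  Y**2 ↦ 1·1·36·1 = 36
  Y*Z ↦ 1·1·6·2 = 12
  2*Z**2 ↦ 2·1·1·4 = 8
Sum: F(10, 6, 2) = (-300) + (60) + (-60) + (36) + (12) + (8) = -244.
Reducing mod 11: -244 ≡ 9 (mod 11).
Since F(a, b, c) ≡ 9 ≠ 0 (mod 11), P does NOT lie on the curve.


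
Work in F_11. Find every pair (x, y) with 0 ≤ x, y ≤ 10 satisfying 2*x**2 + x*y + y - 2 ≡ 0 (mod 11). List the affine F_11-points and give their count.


Affine F_11-points: {(0, 2), (1, 0), (2, 9), (3, 7), (4, 5), (5, 3), (6, 1), (7, 10), (8, 8), (9, 6), (10, 0), (10, 1), (10, 2), (10, 3), (10, 4), (10, 5), (10, 6), (10, 7), (10, 8), (10, 9), (10, 10)}; count = 21.

For each of the 121 pairs (x, y) ∈ F_11², evaluate f(x, y) mod 11. Record the zeros.
  x = 0: [0↦9, 1↦10, 2↦0, 3↦1, 4↦2, 5↦3, 6↦4, 7↦5, 8↦6, 9↦7, 10↦8]  zeros at y ∈ {2}
  x = 1: [0↦0, 1↦2, 2↦4, 3↦6, 4↦8, 5↦10, 6↦1, 7↦3, 8↦5, 9↦7, 10↦9]  zeros at y ∈ {0}
  x = 2: [0↦6, 1↦9, 2↦1, 3↦4, 4↦7, 5↦10, 6↦2, 7↦5, 8↦8, 9↦0, 10↦3]  zeros at y ∈ {9}
  x = 3: [0↦5, 1↦9, 2↦2, 3↦6, 4↦10, 5↦3, 6↦7, 7↦0, 8↦4, 9↦8, 10↦1]  zeros at y ∈ {7}
  x = 4: [0↦8, 1↦2, 2↦7, 3↦1, 4↦6, 5↦0, 6↦5, 7↦10, 8↦4, 9↦9, 10↦3]  zeros at y ∈ {5}
  x = 5: [0↦4, 1↦10, 2↦5, 3↦0, 4↦6, 5↦1, 6↦7, 7↦2, 8↦8, 9↦3, 10↦9]  zeros at y ∈ {3}
  x = 6: [0↦4, 1↦0, 2↦7, 3↦3, 4↦10, 5↦6, 6↦2, 7↦9, 8↦5, 9↦1, 10↦8]  zeros at y ∈ {1}
  x = 7: [0↦8, 1↦5, 2↦2, 3↦10, 4↦7, 5↦4, 6↦1, 7↦9, 8↦6, 9↦3, 10↦0]  zeros at y ∈ {10}
  x = 8: [0↦5, 1↦3, 2↦1, 3↦10, 4↦8, 5↦6, 6↦4, 7↦2, 8↦0, 9↦9, 10↦7]  zeros at y ∈ {8}
  x = 9: [0↦6, 1↦5, 2↦4, 3↦3, 4↦2, 5↦1, 6↦0, 7↦10, 8↦9, 9↦8, 10↦7]  zeros at y ∈ {6}
  x = 10: [0↦0, 1↦0, 2↦0, 3↦0, 4↦0, 5↦0, 6↦0, 7↦0, 8↦0, 9↦0, 10↦0]  zeros at y ∈ {0, 1, 2, 3, 4, 5, 6, 7, 8, 9, 10}
Collecting zeros: affine points = {(0, 2), (1, 0), (2, 9), (3, 7), (4, 5), (5, 3), (6, 1), (7, 10), (8, 8), (9, 6), (10, 0), (10, 1), (10, 2), (10, 3), (10, 4), (10, 5), (10, 6), (10, 7), (10, 8), (10, 9), (10, 10)}.
Total count |C(F_11)_aff| = 21.


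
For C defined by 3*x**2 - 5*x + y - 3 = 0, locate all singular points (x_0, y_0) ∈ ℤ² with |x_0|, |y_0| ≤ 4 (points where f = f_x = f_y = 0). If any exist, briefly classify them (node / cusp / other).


No singular points in the scanned grid; C is smooth there.

Compute partial derivatives:
  f_x = 6*x - 5.
  f_y = 1.
f_y = 1 is a nonzero constant, so f_y never vanishes: no point (x, y) can satisfy f = f_x = f_y = 0. In particular no (x, y) ∈ {−4, ..., 4}² is singular; the curve is smooth.


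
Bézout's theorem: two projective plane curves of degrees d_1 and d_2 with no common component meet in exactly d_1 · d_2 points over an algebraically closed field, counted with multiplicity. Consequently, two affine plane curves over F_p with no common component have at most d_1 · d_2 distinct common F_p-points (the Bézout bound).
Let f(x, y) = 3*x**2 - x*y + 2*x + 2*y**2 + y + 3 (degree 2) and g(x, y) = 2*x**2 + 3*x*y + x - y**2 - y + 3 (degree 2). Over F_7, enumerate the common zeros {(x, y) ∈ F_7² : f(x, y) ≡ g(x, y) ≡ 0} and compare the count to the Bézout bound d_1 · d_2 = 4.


Common zeros: ∅; count = 0; Bézout bound = 4.

deg(f) = 2, deg(g) = 2, so Bézout bound = 4.
Scan x ∈ F_7. For each x, list the y ∈ F_7 with f(x, y) ≡ 0 and those with g(x, y) ≡ 0 (mod 7); the common zeros in that column are the intersection.
  x = 0: f ≡ 0 at y ∈ ∅; g ≡ 0 at y ∈ ∅; common: ∅.
  x = 1: f ≡ 0 at y ∈ ∅; g ≡ 0 at y ∈ {1}; common: ∅.
  x = 2: f ≡ 0 at y ∈ ∅; g ≡ 0 at y ∈ {6}; common: ∅.
  x = 3: f ≡ 0 at y ∈ ∅; g ≡ 0 at y ∈ ∅; common: ∅.
  x = 4: f ≡ 0 at y ∈ ∅; g ≡ 0 at y ∈ {1, 3}; common: ∅.
  x = 5: f ≡ 0 at y ∈ ∅; g ≡ 0 at y ∈ {3, 4}; common: ∅.
  x = 6: f ≡ 0 at y ∈ {3}; g ≡ 0 at y ∈ {4, 6}; common: ∅.
Collecting: common zeros = ∅, so the count is 0.
Comparison with the Bézout bound: 0 ≤ 4 = deg(f)·deg(g), as expected for curves with no common component (the affine F_7-count falls short of the bound because intersections may lie at infinity, over extension fields, or carry multiplicity).


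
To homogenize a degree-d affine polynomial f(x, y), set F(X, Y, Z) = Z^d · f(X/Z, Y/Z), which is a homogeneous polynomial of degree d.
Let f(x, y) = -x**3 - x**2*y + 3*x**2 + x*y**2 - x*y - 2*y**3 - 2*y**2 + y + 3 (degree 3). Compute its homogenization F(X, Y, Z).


F(X, Y, Z) = -X**3 - X**2*Y + 3*X**2*Z + X*Y**2 - X*Y*Z - 2*Y**3 - 2*Y**2*Z + Y*Z**2 + 3*Z**3

deg(f) = 3.
Substitute x = X/Z, y = Y/Z into f, then multiply by Z^3.
  monomial -1·x^3·y^0 ↦ -1·X^3·Y^0·Z^0.
  monomial -1·x^2·y^1 ↦ -1·X^2·Y^1·Z^0.
  monomial 3·x^2·y^0 ↦ 3·X^2·Y^0·Z^1.
  monomial 1·x^1·y^2 ↦ 1·X^1·Y^2·Z^0.
  monomial -1·x^1·y^1 ↦ -1·X^1·Y^1·Z^1.
  monomial -2·x^0·y^3 ↦ -2·X^0·Y^3·Z^0.
  monomial -2·x^0·y^2 ↦ -2·X^0·Y^2·Z^1.
  monomial 1·x^0·y^1 ↦ 1·X^0·Y^1·Z^2.
  monomial 3·x^0·y^0 ↦ 3·X^0·Y^0·Z^3.
Collecting: F(X, Y, Z) = -X**3 - X**2*Y + 3*X**2*Z + X*Y**2 - X*Y*Z - 2*Y**3 - 2*Y**2*Z + Y*Z**2 + 3*Z**3.


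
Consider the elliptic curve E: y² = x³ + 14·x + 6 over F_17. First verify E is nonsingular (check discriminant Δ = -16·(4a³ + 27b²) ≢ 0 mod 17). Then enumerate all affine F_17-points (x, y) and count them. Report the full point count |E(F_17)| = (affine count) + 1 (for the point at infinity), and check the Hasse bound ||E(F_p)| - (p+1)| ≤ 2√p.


Affine points = {(1, 2), (1, 15), (2, 5), (2, 12), (6, 0), (8, 1), (8, 16), (12, 7), (12, 10), (15, 2), (15, 15), (16, 5), (16, 12)}; affine count = 13; |E(F_17)| = 14.

Discriminant check: Δ ∝ 4a³ + 27b² = 4·14³ + 27·6² = 4·2744 + 27·36 ≡ 14 (mod 17). Nonzero ⇒ E is nonsingular.
For each x ∈ F_17, compute rhs = x³ + 14·x + 6 mod 17, then count y ∈ F_17 with y² ≡ rhs.
  x = 0: rhs = 6, matching y values: none (0 points).
  x = 1: rhs = 4, matching y values: 2, 15 (2 points).
  x = 2: rhs = 8, matching y values: 5, 12 (2 points).
  x = 3: rhs = 7, matching y values: none (0 points).
  x = 4: rhs = 7, matching y values: none (0 points).
  x = 5: rhs = 14, matching y values: none (0 points).
  x = 6: rhs = 0, matching y values: 0 (1 points).
  x = 7: rhs = 5, matching y values: none (0 points).
  x = 8: rhs = 1, matching y values: 1, 16 (2 points).
  x = 9: rhs = 11, matching y values: none (0 points).
  x = 10: rhs = 7, matching y values: none (0 points).
  x = 11: rhs = 12, matching y values: none (0 points).
  x = 12: rhs = 15, matching y values: 7, 10 (2 points).
  x = 13: rhs = 5, matching y values: none (0 points).
  x = 14: rhs = 5, matching y values: none (0 points).
  x = 15: rhs = 4, matching y values: 2, 15 (2 points).
  x = 16: rhs = 8, matching y values: 5, 12 (2 points).
Total affine count: 13.
Full point count |E(F_17)| = 13 + 1 = 14.
Hasse bound: |14 − (17+1)| = |-4| = 4 ≤ 2√17 ≈ 8.2462 ✓.
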